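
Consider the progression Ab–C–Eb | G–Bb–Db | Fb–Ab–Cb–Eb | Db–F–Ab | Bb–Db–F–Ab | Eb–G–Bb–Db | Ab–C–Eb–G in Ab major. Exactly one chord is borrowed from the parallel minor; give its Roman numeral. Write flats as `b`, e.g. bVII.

bVImaj7

The diatonic triads in Ab major are Ab, Bbm, Cm, Db, Eb, Fm, Gdim. Of the given chords, Ab–C–Eb = Ab, G–Bb–Db = Gdim, Db–F–Ab = Db, Bb–Db–F–Ab = Bbm7, Eb–G–Bb–Db = Eb7 and Ab–C–Eb–G = Abmaj7 are diatonic. Fb–Ab–Cb–Eb is not: scale degree 6 in Ab major carries Fm (vi). In Ab minor the chord on that degree is Fbmaj7, so here it functions as bVImaj7, borrowed from the parallel minor.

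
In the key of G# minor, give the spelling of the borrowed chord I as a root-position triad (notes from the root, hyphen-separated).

I is built on scale degree 1, which is G# in both G# minor and its parallel. In G# major the chord on G# is G#–B#–D#.

G#-B#-D#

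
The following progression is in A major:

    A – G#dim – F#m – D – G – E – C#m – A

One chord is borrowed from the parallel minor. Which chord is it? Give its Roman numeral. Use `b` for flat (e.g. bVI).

The diatonic triads in A major are A, Bm, C#m, D, E, F#m, G#dim. Of the given chords, A, G#dim, F#m, D, E and C#m are diatonic. G (G–B–D) is not: scale degree 7 in A major carries G#dim (vii°). In A minor the chord on that degree is G, so here it functions as bVII, borrowed from the parallel minor.

bVII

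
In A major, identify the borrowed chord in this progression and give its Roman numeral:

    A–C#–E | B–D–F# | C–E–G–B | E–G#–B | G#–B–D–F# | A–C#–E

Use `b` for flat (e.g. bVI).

bIIImaj7

The diatonic triads in A major are A, Bm, C#m, D, E, F#m, G#dim. A–C#–E = A, B–D–F# = Bm, E–G#–B = E and G#–B–D–F# = G#m7b5 are all diatonic. C–E–G–B is not: scale degree 3 in A major carries C#m (iii). In A minor the chord on that degree is Cmaj7, so here it functions as bIIImaj7, borrowed from the parallel minor.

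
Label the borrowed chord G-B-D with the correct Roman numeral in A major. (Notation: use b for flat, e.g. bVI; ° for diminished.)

bVII

The root G is the lowered 7th scale degree — diatonically A major has G# there. G–B–D is a major chord — the form found in A minor, not the diatonic vii° (G#dim). Borrowed into A major it is written bVII.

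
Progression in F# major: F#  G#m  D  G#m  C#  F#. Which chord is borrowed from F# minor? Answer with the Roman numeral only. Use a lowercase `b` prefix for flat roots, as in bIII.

F# major has the diatonic set F#, G#m, A#m, B, C#, D#m, E#dim. F#, G#m and C# are all diatonic. D (D–F#–A) doesn't fit — on degree 6 F# major would have D#m (vi). D is the degree-6 chord of F# minor, so it is the borrowed bVI.

bVI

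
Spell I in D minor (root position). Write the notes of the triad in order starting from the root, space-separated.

D F# A

The root, D, is scale degree 1 — the same note in D minor and D major; only the chord quality changes. In D major the chord on D is D–F#–A.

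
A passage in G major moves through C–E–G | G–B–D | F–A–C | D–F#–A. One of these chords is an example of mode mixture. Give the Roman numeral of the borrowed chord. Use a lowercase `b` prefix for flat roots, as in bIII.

bVII

G major has the diatonic set G, Am, Bm, C, D, Em, F#dim. C–E–G = C, G–B–D = G and D–F#–A = D all belong to that set. F–A–C is not: scale degree 7 in G major carries F#dim (vii°). In G minor the chord on that degree is F, so here it functions as bVII, borrowed from the parallel minor.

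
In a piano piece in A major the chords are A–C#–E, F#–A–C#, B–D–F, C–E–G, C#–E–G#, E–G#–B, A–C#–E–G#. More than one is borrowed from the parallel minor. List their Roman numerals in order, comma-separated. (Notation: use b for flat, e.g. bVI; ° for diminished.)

In A major the diatonic chords are A, Bm, C#m, D, E, F#m, G#dim. Of the given chords, A–C#–E = A, F#–A–C# = F#m, C#–E–G# = C#m, E–G#–B = E and A–C#–E–G# = Amaj7 are diatonic. But B–D–F is foreign: the diatonic ii on degree 2 is Bm, whereas Bdim comes from A minor. It is labeled ii°. But C–E–G is foreign: the diatonic iii on degree 3 is C#m, whereas C comes from A minor. It is labeled bIII.

ii°, bIII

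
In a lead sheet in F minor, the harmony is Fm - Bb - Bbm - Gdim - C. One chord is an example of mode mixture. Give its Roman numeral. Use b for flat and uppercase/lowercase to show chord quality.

IV

In F minor (with V from harmonic minor) the diatonic chords are Fm, Gdim, Ab, Bbm, C, Db, Eb. Fm, Bbm, Gdim and C are all diatonic. Bb (Bb–D–F) is not: scale degree 4 in F minor carries Bbm (iv). In F major the chord on that degree is Bb, so here it functions as IV, borrowed from the parallel major.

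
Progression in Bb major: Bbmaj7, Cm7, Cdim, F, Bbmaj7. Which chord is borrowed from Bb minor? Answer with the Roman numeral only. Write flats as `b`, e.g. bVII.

The diatonic triads in Bb major are Bb, Cm, Dm, Eb, F, Gm, Adim. Bbmaj7, Cm7 and F are all diatonic. But Cdim (C–Eb–Gb) is foreign: the diatonic ii on degree 2 is Cm, whereas Cdim comes from Bb minor. It is labeled ii°.

ii°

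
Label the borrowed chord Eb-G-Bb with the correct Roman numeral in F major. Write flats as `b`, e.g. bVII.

bVII

Eb is the lowered form of scale degree 7 in F major (the diatonic degree 7 is E). Eb–G–Bb is a major chord — the form found in F minor, not the diatonic vii° (Edim). Borrowed into F major it is written bVII.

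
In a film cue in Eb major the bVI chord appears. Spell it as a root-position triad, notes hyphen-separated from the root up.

bVI is built on the lowered scale degree 6. In Eb major degree 6 is C; lowered it becomes Cb. Building the major chord from the parallel minor on Cb: Cb–Eb–Gb.

Cb-Eb-Gb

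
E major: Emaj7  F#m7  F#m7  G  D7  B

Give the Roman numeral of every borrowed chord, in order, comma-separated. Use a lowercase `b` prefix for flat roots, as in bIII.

bIII, bVII7

E major has the diatonic set E, F#m, G#m, A, B, C#m, D#dim. Emaj7, F#m7 and B are all diatonic. But G (G–B–D) is foreign: the diatonic iii on degree 3 is G#m, whereas G comes from E minor. It is labeled bIII. But D7 (D–F#–A–C) is foreign: the diatonic vii° on degree 7 is D#dim, whereas D7 comes from E minor. It is labeled bVII7.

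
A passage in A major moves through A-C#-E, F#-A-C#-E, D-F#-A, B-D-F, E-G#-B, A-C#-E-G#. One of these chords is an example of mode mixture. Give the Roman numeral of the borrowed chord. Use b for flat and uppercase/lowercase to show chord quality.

ii°

In A major the diatonic chords are A, Bm, C#m, D, E, F#m, G#dim. A–C#–E = A, F#–A–C#–E = F#m7, D–F#–A = D, E–G#–B = E and A–C#–E–G# = Amaj7 are all diatonic. B–D–F doesn't fit — on degree 2 A major would have Bm (ii). Bdim is the degree-2 chord of A minor, so it is the borrowed ii°.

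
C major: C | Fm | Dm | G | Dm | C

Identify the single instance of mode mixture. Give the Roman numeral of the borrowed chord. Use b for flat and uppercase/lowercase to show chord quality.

iv

The diatonic triads in C major are C, Dm, Em, F, G, Am, Bdim. C, Dm and G all belong to that set. Fm (F–Ab–C) doesn't fit — on degree 4 C major would have F (IV). Fm is the degree-4 chord of C minor, so it is the borrowed iv.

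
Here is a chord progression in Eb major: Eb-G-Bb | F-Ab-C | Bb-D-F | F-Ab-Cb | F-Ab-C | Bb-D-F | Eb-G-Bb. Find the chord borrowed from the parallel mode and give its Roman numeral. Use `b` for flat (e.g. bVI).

ii°

The diatonic triads in Eb major are Eb, Fm, Gm, Ab, Bb, Cm, Ddim. Of the given chords, Eb–G–Bb = Eb, F–Ab–C = Fm and Bb–D–F = Bb are diatonic. But F–Ab–Cb is foreign: the diatonic ii on degree 2 is Fm, whereas Fdim comes from Eb minor. It is labeled ii°.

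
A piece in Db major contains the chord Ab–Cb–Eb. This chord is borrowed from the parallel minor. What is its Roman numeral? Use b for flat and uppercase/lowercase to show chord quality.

v

The root Ab is the diatonic 5th degree of Db major; the borrowing shows in the chord quality. Ab–Cb–Eb is a minor chord — the form found in Db minor, not the diatonic V (Ab). Borrowed into Db major it is written v.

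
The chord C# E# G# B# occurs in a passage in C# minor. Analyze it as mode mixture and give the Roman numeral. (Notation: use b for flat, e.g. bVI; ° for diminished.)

The root C# is the diatonic 1st degree of C# minor; the borrowing shows in the chord quality. The diatonic chord on degree 1 would be C#m (i), but C#–E#–G#–B# is the major-seventh chord from C# major. As a borrowed chord it is labeled Imaj7.

Imaj7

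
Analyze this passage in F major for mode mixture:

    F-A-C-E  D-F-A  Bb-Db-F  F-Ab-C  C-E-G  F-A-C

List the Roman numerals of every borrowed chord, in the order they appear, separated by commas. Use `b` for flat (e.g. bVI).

iv, i

F major has the diatonic set F, Gm, Am, Bb, C, Dm, Edim. F–A–C–E = Fmaj7, D–F–A = Dm, C–E–G = C and F–A–C = F are all diatonic. But Bb–Db–F is foreign: the diatonic IV on degree 4 is Bb, whereas Bbm comes from F minor. It is labeled iv. F–Ab–C doesn't fit — on degree 1 F major would have F (I). Fm is the degree-1 chord of F minor, so it is the borrowed i.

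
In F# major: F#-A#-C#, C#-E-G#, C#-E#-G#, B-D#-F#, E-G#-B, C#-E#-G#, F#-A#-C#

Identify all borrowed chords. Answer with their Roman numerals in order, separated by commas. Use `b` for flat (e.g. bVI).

In F# major the diatonic chords are F#, G#m, A#m, B, C#, D#m, E#dim. F#–A#–C# = F#, C#–E#–G# = C# and B–D#–F# = B are all diatonic. But C#–E–G# is foreign: the diatonic V on degree 5 is C#, whereas C#m comes from F# minor. It is labeled v. But E–G#–B is foreign: the diatonic vii° on degree 7 is E#dim, whereas E comes from F# minor. It is labeled bVII.

v, bVII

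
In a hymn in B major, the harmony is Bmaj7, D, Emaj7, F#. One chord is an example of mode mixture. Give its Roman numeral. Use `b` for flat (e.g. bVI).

bIII

The diatonic triads in B major are B, C#m, D#m, E, F#, G#m, A#dim. Bmaj7, Emaj7 and F# all belong to that set. But D (D–F#–A) is foreign: the diatonic iii on degree 3 is D#m, whereas D comes from B minor. It is labeled bIII.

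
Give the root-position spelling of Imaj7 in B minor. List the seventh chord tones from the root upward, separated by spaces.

B D# F# A#

Imaj7 is built on scale degree 1, which is B in both B minor and its parallel. In B major the chord on B is B–D#–F#–A#.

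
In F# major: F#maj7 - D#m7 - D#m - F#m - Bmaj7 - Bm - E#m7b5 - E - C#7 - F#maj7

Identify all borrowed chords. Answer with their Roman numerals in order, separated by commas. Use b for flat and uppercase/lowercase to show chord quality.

In F# major the diatonic chords are F#, G#m, A#m, B, C#, D#m, E#dim. Of the given chords, F#maj7, D#m7, D#m, Bmaj7, E#m7b5 and C#7 are diatonic. F#m (F#–A–C#) is not: scale degree 1 in F# major carries F# (I). In F# minor the chord on that degree is F#m, so here it functions as i, borrowed from the parallel minor. Bm (B–D–F#) is not: scale degree 4 in F# major carries B (IV). In F# minor the chord on that degree is Bm, so here it functions as iv, borrowed from the parallel minor. But E (E–G#–B) is foreign: the diatonic vii° on degree 7 is E#dim, whereas E comes from F# minor. It is labeled bVII.

i, iv, bVII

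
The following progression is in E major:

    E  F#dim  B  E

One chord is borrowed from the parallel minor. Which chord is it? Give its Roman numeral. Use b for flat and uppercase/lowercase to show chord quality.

In E major the diatonic chords are E, F#m, G#m, A, B, C#m, D#dim. E and B are both diatonic. F#dim (F#–A–C) doesn't fit — on degree 2 E major would have F#m (ii). F#dim is the degree-2 chord of E minor, so it is the borrowed ii°.

ii°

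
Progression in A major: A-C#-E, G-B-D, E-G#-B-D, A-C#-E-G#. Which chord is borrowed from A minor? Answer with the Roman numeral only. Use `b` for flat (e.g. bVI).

In A major the diatonic chords are A, Bm, C#m, D, E, F#m, G#dim. A–C#–E = A, E–G#–B–D = E7 and A–C#–E–G# = Amaj7 are all diatonic. G–B–D is not: scale degree 7 in A major carries G#dim (vii°). In A minor the chord on that degree is G, so here it functions as bVII, borrowed from the parallel minor.

bVII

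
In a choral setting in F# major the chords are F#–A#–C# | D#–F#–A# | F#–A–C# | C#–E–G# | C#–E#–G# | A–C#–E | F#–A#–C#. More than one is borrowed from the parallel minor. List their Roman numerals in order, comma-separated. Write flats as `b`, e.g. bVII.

i, v, bIII

F# major has the diatonic set F#, G#m, A#m, B, C#, D#m, E#dim. F#–A#–C# = F#, D#–F#–A# = D#m and C#–E#–G# = C# all belong to that set. F#–A–C# doesn't fit — on degree 1 F# major would have F# (I). F#m is the degree-1 chord of F# minor, so it is the borrowed i. C#–E–G# doesn't fit — on degree 5 F# major would have C# (V). C#m is the degree-5 chord of F# minor, so it is the borrowed v. A–C#–E is not: scale degree 3 in F# major carries A#m (iii). In F# minor the chord on that degree is A, so here it functions as bIII, borrowed from the parallel minor.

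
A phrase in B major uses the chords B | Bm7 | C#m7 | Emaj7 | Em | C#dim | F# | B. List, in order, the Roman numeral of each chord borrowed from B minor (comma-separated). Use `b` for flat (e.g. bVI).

The diatonic triads in B major are B, C#m, D#m, E, F#, G#m, A#dim. B, C#m7, Emaj7 and F# all belong to that set. But Bm7 (B–D–F#–A) is foreign: the diatonic I on degree 1 is B, whereas Bm7 comes from B minor. It is labeled i7. Em (E–G–B) doesn't fit — on degree 4 B major would have E (IV). Em is the degree-4 chord of B minor, so it is the borrowed iv. But C#dim (C#–E–G) is foreign: the diatonic ii on degree 2 is C#m, whereas C#dim comes from B minor. It is labeled ii°.

i7, iv, ii°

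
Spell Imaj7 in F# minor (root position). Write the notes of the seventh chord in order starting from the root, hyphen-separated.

F#-A#-C#-E#

Imaj7 is built on scale degree 1, which is F# in both F# minor and its parallel. In F# major the chord on F# is F#–A#–C#–E#.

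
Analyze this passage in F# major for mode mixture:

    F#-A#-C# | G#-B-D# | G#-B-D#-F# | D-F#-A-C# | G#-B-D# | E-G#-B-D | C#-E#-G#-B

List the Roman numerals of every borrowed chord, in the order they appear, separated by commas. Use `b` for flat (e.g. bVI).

In F# major the diatonic chords are F#, G#m, A#m, B, C#, D#m, E#dim. F#–A#–C# = F#, G#–B–D# = G#m, G#–B–D#–F# = G#m7 and C#–E#–G#–B = C#7 all belong to that set. But D–F#–A–C# is foreign: the diatonic vi on degree 6 is D#m, whereas Dmaj7 comes from F# minor. It is labeled bVImaj7. But E–G#–B–D is foreign: the diatonic vii° on degree 7 is E#dim, whereas E7 comes from F# minor. It is labeled bVII7.

bVImaj7, bVII7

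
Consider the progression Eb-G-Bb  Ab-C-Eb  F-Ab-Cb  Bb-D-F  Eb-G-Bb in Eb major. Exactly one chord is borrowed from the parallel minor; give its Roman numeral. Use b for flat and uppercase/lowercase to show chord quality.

ii°

Eb major has the diatonic set Eb, Fm, Gm, Ab, Bb, Cm, Ddim. Eb–G–Bb = Eb, Ab–C–Eb = Ab and Bb–D–F = Bb all belong to that set. F–Ab–Cb doesn't fit — on degree 2 Eb major would have Fm (ii). Fdim is the degree-2 chord of Eb minor, so it is the borrowed ii°.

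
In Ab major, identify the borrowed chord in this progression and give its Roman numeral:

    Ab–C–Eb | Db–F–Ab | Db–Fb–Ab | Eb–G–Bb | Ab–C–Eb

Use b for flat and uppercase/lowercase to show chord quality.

iv

The diatonic triads in Ab major are Ab, Bbm, Cm, Db, Eb, Fm, Gdim. Ab–C–Eb = Ab, Db–F–Ab = Db and Eb–G–Bb = Eb all belong to that set. Db–Fb–Ab is not: scale degree 4 in Ab major carries Db (IV). In Ab minor the chord on that degree is Dbm, so here it functions as iv, borrowed from the parallel minor.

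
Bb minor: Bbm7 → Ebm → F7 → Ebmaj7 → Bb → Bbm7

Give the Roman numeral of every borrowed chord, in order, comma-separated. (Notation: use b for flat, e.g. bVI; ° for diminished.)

IVmaj7, I

The diatonic triads in Bb minor (with V from harmonic minor) are Bbm, Cdim, Db, Ebm, F, Gb, Ab. Of the given chords, Bbm7, Ebm and F7 are diatonic. Ebmaj7 (Eb–G–Bb–D) doesn't fit — on degree 4 Bb minor would have Ebm (iv). Ebmaj7 is the degree-4 chord of Bb major, so it is the borrowed IVmaj7. Bb (Bb–D–F) is not: scale degree 1 in Bb minor carries Bbm (i). In Bb major the chord on that degree is Bb, so here it functions as I, borrowed from the parallel major.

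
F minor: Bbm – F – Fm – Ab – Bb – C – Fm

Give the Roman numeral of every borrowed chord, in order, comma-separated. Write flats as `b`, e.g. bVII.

The diatonic triads in F minor (with V from harmonic minor) are Fm, Gdim, Ab, Bbm, C, Db, Eb. Bbm, Fm, Ab and C all belong to that set. F (F–A–C) doesn't fit — on degree 1 F minor would have Fm (i). F is the degree-1 chord of F major, so it is the borrowed I. Bb (Bb–D–F) doesn't fit — on degree 4 F minor would have Bbm (iv). Bb is the degree-4 chord of F major, so it is the borrowed IV.

I, IV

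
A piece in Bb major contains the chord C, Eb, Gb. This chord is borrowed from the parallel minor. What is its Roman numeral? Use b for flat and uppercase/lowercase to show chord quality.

C is scale degree 2 in Bb major. Diatonically Bb major has Cm (ii) on that degree; C–Eb–Gb is instead the diminished chord native to Bb minor, so it takes the label ii°.

ii°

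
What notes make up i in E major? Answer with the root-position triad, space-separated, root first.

The root, E, is scale degree 1 — the same note in E major and E minor; only the chord quality changes. Stacking thirds in E minor on E gives E–G–B.

E G B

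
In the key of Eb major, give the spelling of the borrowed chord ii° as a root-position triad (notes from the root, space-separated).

F Ab Cb

ii° is built on scale degree 2, which is F in both Eb major and its parallel. Stacking thirds in Eb minor on F gives F–Ab–Cb.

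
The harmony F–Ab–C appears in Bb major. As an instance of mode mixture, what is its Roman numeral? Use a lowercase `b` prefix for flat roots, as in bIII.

The root F is the diatonic 5th degree of Bb major; the borrowing shows in the chord quality. F–Ab–C is a minor chord — the form found in Bb minor, not the diatonic V (F). Borrowed into Bb major it is written v.

v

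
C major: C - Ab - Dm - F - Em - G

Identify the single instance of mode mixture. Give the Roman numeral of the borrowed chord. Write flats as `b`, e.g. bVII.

The diatonic triads in C major are C, Dm, Em, F, G, Am, Bdim. Of the given chords, C, Dm, F, Em and G are diatonic. Ab (Ab–C–Eb) doesn't fit — on degree 6 C major would have Am (vi). Ab is the degree-6 chord of C minor, so it is the borrowed bVI.

bVI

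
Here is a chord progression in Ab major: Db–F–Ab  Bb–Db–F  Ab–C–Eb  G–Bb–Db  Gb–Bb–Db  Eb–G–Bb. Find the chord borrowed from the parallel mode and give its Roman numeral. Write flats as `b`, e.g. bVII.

bVII

The diatonic triads in Ab major are Ab, Bbm, Cm, Db, Eb, Fm, Gdim. Db–F–Ab = Db, Bb–Db–F = Bbm, Ab–C–Eb = Ab, G–Bb–Db = Gdim and Eb–G–Bb = Eb are all diatonic. Gb–Bb–Db doesn't fit — on degree 7 Ab major would have Gdim (vii°). Gb is the degree-7 chord of Ab minor, so it is the borrowed bVII.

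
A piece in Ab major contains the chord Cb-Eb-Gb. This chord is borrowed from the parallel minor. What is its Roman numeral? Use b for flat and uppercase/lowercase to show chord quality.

In Ab major scale degree 3 is C; Cb is its lowered form, from Ab minor. Cb–Eb–Gb is a major chord — the form found in Ab minor, not the diatonic iii (Cm). Borrowed into Ab major it is written bIII.

bIII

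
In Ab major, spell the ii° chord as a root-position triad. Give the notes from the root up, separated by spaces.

Bb Db Fb

ii° is built on scale degree 2, which is Bb in both Ab major and its parallel. In Ab minor the chord on Bb is Bb–Db–Fb.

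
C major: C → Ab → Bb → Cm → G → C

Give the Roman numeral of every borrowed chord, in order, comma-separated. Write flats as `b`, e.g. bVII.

bVI, bVII, i

C major has the diatonic set C, Dm, Em, F, G, Am, Bdim. C and G are both diatonic. Ab (Ab–C–Eb) is not: scale degree 6 in C major carries Am (vi). In C minor the chord on that degree is Ab, so here it functions as bVI, borrowed from the parallel minor. Bb (Bb–D–F) is not: scale degree 7 in C major carries Bdim (vii°). In C minor the chord on that degree is Bb, so here it functions as bVII, borrowed from the parallel minor. Cm (C–Eb–G) doesn't fit — on degree 1 C major would have C (I). Cm is the degree-1 chord of C minor, so it is the borrowed i.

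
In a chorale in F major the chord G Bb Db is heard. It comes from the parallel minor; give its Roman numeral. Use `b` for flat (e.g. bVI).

ii°

The root G is the diatonic 2nd degree of F major; the borrowing shows in the chord quality. Diatonically F major has Gm (ii) on that degree; G–Bb–Db is instead the diminished chord native to F minor, so it takes the label ii°.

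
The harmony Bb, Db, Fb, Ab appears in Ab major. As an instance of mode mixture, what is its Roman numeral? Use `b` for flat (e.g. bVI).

The root Bb is the diatonic 2nd degree of Ab major; the borrowing shows in the chord quality. The diatonic chord on degree 2 would be Bbm (ii), but Bb–Db–Fb–Ab is the half-diminished-seventh chord from Ab minor. As a borrowed chord it is labeled iiø7.

iiø7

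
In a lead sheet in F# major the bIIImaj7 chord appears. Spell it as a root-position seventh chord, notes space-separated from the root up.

The root of bIIImaj7 is the lowered 3rd degree: A# becomes A. Stacking thirds in F# minor on A gives A–C#–E–G#.

A C# E G#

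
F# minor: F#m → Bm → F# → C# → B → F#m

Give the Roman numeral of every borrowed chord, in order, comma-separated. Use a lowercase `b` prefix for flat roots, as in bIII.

I, IV

The diatonic triads in F# minor (with V from harmonic minor) are F#m, G#dim, A, Bm, C#, D, E. Of the given chords, F#m, Bm and C# are diatonic. F# (F#–A#–C#) doesn't fit — on degree 1 F# minor would have F#m (i). F# is the degree-1 chord of F# major, so it is the borrowed I. B (B–D#–F#) is not: scale degree 4 in F# minor carries Bm (iv). In F# major the chord on that degree is B, so here it functions as IV, borrowed from the parallel major.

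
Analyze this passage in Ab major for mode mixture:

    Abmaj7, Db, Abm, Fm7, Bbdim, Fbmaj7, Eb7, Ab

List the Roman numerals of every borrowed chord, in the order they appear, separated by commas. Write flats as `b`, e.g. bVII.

i, ii°, bVImaj7

The diatonic triads in Ab major are Ab, Bbm, Cm, Db, Eb, Fm, Gdim. Of the given chords, Abmaj7, Db, Fm7, Eb7 and Ab are diatonic. Abm (Ab–Cb–Eb) doesn't fit — on degree 1 Ab major would have Ab (I). Abm is the degree-1 chord of Ab minor, so it is the borrowed i. But Bbdim (Bb–Db–Fb) is foreign: the diatonic ii on degree 2 is Bbm, whereas Bbdim comes from Ab minor. It is labeled ii°. Fbmaj7 (Fb–Ab–Cb–Eb) doesn't fit — on degree 6 Ab major would have Fm (vi). Fbmaj7 is the degree-6 chord of Ab minor, so it is the borrowed bVImaj7.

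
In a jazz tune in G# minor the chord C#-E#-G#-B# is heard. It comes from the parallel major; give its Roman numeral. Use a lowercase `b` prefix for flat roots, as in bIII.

IVmaj7

C# is scale degree 4 in G# minor. The diatonic chord on degree 4 would be C#m (iv), but C#–E#–G#–B# is the major-seventh chord from G# major. As a borrowed chord it is labeled IVmaj7.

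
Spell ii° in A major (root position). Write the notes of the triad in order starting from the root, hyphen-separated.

B-D-F

The root, B, is scale degree 2 — the same note in A major and A minor; only the chord quality changes. Stacking thirds in A minor on B gives B–D–F.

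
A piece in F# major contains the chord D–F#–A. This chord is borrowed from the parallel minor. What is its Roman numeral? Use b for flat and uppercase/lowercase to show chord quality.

bVI

In F# major scale degree 6 is D#; D is its lowered form, from F# minor. Diatonically F# major has D#m (vi) on that degree; D–F#–A is instead the major chord native to F# minor, so it takes the label bVI.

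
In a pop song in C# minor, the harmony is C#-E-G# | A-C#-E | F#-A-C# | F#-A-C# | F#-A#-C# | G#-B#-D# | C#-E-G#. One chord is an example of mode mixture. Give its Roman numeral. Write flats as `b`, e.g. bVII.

The diatonic triads in C# minor (with V from harmonic minor) are C#m, D#dim, E, F#m, G#, A, B. Of the given chords, C#–E–G# = C#m, A–C#–E = A, F#–A–C# = F#m and G#–B#–D# = G# are diatonic. F#–A#–C# doesn't fit — on degree 4 C# minor would have F#m (iv). F# is the degree-4 chord of C# major, so it is the borrowed IV.

IV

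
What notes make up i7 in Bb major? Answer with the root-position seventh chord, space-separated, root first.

i7 is built on scale degree 1, which is Bb in both Bb major and its parallel. Building the minor-seventh chord from the parallel minor on Bb: Bb–Db–F–Ab.

Bb Db F Ab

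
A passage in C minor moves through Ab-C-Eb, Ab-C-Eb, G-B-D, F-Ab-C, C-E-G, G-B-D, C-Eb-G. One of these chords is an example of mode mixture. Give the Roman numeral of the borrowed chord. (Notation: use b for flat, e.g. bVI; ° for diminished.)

In C minor (with V from harmonic minor) the diatonic chords are Cm, Ddim, Eb, Fm, G, Ab, Bb. Ab–C–Eb = Ab, G–B–D = G, F–Ab–C = Fm and C–Eb–G = Cm all belong to that set. C–E–G doesn't fit — on degree 1 C minor would have Cm (i). C is the degree-1 chord of C major, so it is the borrowed I.

I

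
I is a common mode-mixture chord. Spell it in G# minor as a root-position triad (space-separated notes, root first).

G# B# D#

I is built on scale degree 1, which is G# in both G# minor and its parallel. Stacking thirds in G# major on G# gives G#–B#–D#.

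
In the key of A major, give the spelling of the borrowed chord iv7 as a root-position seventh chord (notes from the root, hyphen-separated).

D-F-A-C

iv7 is built on scale degree 4, which is D in both A major and its parallel. Stacking thirds in A minor on D gives D–F–A–C.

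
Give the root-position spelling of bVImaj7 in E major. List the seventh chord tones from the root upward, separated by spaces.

C E G B

The root of bVImaj7 is the lowered 6th degree: C# becomes C. In E minor the chord on C is C–E–G–B.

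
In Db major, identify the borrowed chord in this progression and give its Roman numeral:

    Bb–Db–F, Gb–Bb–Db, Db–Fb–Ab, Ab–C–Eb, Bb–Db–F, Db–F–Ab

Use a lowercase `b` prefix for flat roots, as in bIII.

In Db major the diatonic chords are Db, Ebm, Fm, Gb, Ab, Bbm, Cdim. Bb–Db–F = Bbm, Gb–Bb–Db = Gb, Ab–C–Eb = Ab and Db–F–Ab = Db all belong to that set. Db–Fb–Ab is not: scale degree 1 in Db major carries Db (I). In Db minor the chord on that degree is Dbm, so here it functions as i, borrowed from the parallel minor.

i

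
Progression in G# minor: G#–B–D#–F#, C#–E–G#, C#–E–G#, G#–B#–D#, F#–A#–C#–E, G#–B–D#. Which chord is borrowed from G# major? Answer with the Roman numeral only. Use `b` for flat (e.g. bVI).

G# minor has the diatonic set G#m, A#dim, B, C#m, D#, E, F# (with V from harmonic minor). G#–B–D#–F# = G#m7, C#–E–G# = C#m, F#–A#–C#–E = F#7 and G#–B–D# = G#m are all diatonic. But G#–B#–D# is foreign: the diatonic i on degree 1 is G#m, whereas G# comes from G# major. It is labeled I.

I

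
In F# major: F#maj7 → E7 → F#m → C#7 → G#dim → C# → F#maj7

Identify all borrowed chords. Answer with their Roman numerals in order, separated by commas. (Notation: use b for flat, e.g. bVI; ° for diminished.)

F# major has the diatonic set F#, G#m, A#m, B, C#, D#m, E#dim. F#maj7, C#7 and C# all belong to that set. But E7 (E–G#–B–D) is foreign: the diatonic vii° on degree 7 is E#dim, whereas E7 comes from F# minor. It is labeled bVII7. F#m (F#–A–C#) is not: scale degree 1 in F# major carries F# (I). In F# minor the chord on that degree is F#m, so here it functions as i, borrowed from the parallel minor. But G#dim (G#–B–D) is foreign: the diatonic ii on degree 2 is G#m, whereas G#dim comes from F# minor. It is labeled ii°.

bVII7, i, ii°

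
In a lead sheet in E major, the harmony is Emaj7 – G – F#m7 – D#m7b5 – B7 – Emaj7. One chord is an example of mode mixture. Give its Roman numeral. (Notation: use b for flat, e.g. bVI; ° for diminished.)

E major has the diatonic set E, F#m, G#m, A, B, C#m, D#dim. Of the given chords, Emaj7, F#m7, D#m7b5 and B7 are diatonic. But G (G–B–D) is foreign: the diatonic iii on degree 3 is G#m, whereas G comes from E minor. It is labeled bIII.

bIII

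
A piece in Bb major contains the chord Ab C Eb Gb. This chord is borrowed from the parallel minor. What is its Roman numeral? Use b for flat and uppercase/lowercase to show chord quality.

The root Ab is the lowered 7th scale degree — diatonically Bb major has A there. Ab–C–Eb–Gb is a dominant-seventh chord — the form found in Bb minor, not the diatonic vii° (Adim). Borrowed into Bb major it is written bVII7.

bVII7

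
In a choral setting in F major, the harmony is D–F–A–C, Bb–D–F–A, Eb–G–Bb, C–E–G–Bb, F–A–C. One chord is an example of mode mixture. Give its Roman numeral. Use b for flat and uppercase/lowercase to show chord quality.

bVII

The diatonic triads in F major are F, Gm, Am, Bb, C, Dm, Edim. D–F–A–C = Dm7, Bb–D–F–A = Bbmaj7, C–E–G–Bb = C7 and F–A–C = F are all diatonic. Eb–G–Bb is not: scale degree 7 in F major carries Edim (vii°). In F minor the chord on that degree is Eb, so here it functions as bVII, borrowed from the parallel minor.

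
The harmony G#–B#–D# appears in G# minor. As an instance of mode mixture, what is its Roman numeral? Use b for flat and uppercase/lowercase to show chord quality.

The root G# is the diatonic 1st degree of G# minor; the borrowing shows in the chord quality. G#–B#–D# is a major chord — the form found in G# major, not the diatonic i (G#m). Borrowed into G# minor it is written I.

I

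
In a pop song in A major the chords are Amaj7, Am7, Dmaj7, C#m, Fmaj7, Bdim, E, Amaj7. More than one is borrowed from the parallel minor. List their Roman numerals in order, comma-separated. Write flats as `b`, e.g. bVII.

i7, bVImaj7, ii°

In A major the diatonic chords are A, Bm, C#m, D, E, F#m, G#dim. Amaj7, Dmaj7, C#m and E all belong to that set. Am7 (A–C–E–G) is not: scale degree 1 in A major carries A (I). In A minor the chord on that degree is Am7, so here it functions as i7, borrowed from the parallel minor. Fmaj7 (F–A–C–E) is not: scale degree 6 in A major carries F#m (vi). In A minor the chord on that degree is Fmaj7, so here it functions as bVImaj7, borrowed from the parallel minor. But Bdim (B–D–F) is foreign: the diatonic ii on degree 2 is Bm, whereas Bdim comes from A minor. It is labeled ii°.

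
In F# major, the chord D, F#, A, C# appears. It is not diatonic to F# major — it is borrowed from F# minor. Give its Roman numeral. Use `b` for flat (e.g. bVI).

D is the lowered form of scale degree 6 in F# major (the diatonic degree 6 is D#). Diatonically F# major has D#m (vi) on that degree; D–F#–A–C# is instead the major-seventh chord native to F# minor, so it takes the label bVImaj7.

bVImaj7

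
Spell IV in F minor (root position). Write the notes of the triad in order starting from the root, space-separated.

Bb D F

The root, Bb, is scale degree 4 — the same note in F minor and F major; only the chord quality changes. Stacking thirds in F major on Bb gives Bb–D–F.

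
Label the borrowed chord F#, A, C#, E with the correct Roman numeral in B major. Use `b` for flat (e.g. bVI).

F# is scale degree 5 in B major. The diatonic chord on degree 5 would be F# (V), but F#–A–C#–E is the minor-seventh chord from B minor. As a borrowed chord it is labeled v7.

v7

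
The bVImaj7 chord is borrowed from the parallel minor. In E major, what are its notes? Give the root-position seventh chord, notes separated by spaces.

C E G B

The root of bVImaj7 is the lowered 6th degree: C# becomes C. In E minor the chord on C is C–E–G–B.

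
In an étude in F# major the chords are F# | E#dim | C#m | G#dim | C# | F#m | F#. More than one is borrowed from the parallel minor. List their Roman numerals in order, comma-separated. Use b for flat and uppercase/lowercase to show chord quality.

F# major has the diatonic set F#, G#m, A#m, B, C#, D#m, E#dim. Of the given chords, F#, E#dim and C# are diatonic. C#m (C#–E–G#) is not: scale degree 5 in F# major carries C# (V). In F# minor the chord on that degree is C#m, so here it functions as v, borrowed from the parallel minor. But G#dim (G#–B–D) is foreign: the diatonic ii on degree 2 is G#m, whereas G#dim comes from F# minor. It is labeled ii°. F#m (F#–A–C#) is not: scale degree 1 in F# major carries F# (I). In F# minor the chord on that degree is F#m, so here it functions as i, borrowed from the parallel minor.

v, ii°, i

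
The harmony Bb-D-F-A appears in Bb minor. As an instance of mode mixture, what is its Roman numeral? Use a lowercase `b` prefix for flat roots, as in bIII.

Imaj7

The root Bb is the diatonic 1st degree of Bb minor; the borrowing shows in the chord quality. Bb–D–F–A is a major-seventh chord — the form found in Bb major, not the diatonic i (Bbm). Borrowed into Bb minor it is written Imaj7.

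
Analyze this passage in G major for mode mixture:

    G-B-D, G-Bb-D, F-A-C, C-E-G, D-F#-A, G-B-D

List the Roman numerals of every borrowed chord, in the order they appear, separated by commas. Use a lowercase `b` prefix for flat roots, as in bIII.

i, bVII

The diatonic triads in G major are G, Am, Bm, C, D, Em, F#dim. G–B–D = G, C–E–G = C and D–F#–A = D are all diatonic. G–Bb–D is not: scale degree 1 in G major carries G (I). In G minor the chord on that degree is Gm, so here it functions as i, borrowed from the parallel minor. But F–A–C is foreign: the diatonic vii° on degree 7 is F#dim, whereas F comes from G minor. It is labeled bVII.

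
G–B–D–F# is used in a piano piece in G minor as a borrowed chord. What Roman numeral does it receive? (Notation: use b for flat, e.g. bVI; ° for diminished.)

G is scale degree 1 in G minor. G–B–D–F# is a major-seventh chord — the form found in G major, not the diatonic i (Gm). Borrowed into G minor it is written Imaj7.

Imaj7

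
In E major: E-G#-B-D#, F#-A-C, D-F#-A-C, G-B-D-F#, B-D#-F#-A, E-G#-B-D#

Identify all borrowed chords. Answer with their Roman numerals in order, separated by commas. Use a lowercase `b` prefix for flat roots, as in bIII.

The diatonic triads in E major are E, F#m, G#m, A, B, C#m, D#dim. Of the given chords, E–G#–B–D# = Emaj7 and B–D#–F#–A = B7 are diatonic. F#–A–C is not: scale degree 2 in E major carries F#m (ii). In E minor the chord on that degree is F#dim, so here it functions as ii°, borrowed from the parallel minor. But D–F#–A–C is foreign: the diatonic vii° on degree 7 is D#dim, whereas D7 comes from E minor. It is labeled bVII7. G–B–D–F# doesn't fit — on degree 3 E major would have G#m (iii). Gmaj7 is the degree-3 chord of E minor, so it is the borrowed bIIImaj7.

ii°, bVII7, bIIImaj7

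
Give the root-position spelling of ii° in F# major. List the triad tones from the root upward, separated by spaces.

The root, G#, is scale degree 2 — the same note in F# major and F# minor; only the chord quality changes. Stacking thirds in F# minor on G# gives G#–B–D.

G# B D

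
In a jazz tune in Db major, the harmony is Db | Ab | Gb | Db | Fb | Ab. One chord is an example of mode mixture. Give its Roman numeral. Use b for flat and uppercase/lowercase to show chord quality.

Db major has the diatonic set Db, Ebm, Fm, Gb, Ab, Bbm, Cdim. Of the given chords, Db, Ab and Gb are diatonic. But Fb (Fb–Ab–Cb) is foreign: the diatonic iii on degree 3 is Fm, whereas Fb comes from Db minor. It is labeled bIII.

bIII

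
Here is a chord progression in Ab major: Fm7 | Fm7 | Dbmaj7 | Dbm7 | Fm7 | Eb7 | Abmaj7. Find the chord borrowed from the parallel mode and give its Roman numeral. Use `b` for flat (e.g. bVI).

The diatonic triads in Ab major are Ab, Bbm, Cm, Db, Eb, Fm, Gdim. Fm7, Dbmaj7, Eb7 and Abmaj7 are all diatonic. But Dbm7 (Db–Fb–Ab–Cb) is foreign: the diatonic IV on degree 4 is Db, whereas Dbm7 comes from Ab minor. It is labeled iv7.

iv7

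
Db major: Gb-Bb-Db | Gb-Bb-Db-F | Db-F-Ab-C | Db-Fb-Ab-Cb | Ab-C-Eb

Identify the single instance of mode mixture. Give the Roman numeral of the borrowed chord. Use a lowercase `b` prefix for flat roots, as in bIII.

i7

In Db major the diatonic chords are Db, Ebm, Fm, Gb, Ab, Bbm, Cdim. Gb–Bb–Db = Gb, Gb–Bb–Db–F = Gbmaj7, Db–F–Ab–C = Dbmaj7 and Ab–C–Eb = Ab all belong to that set. But Db–Fb–Ab–Cb is foreign: the diatonic I on degree 1 is Db, whereas Dbm7 comes from Db minor. It is labeled i7.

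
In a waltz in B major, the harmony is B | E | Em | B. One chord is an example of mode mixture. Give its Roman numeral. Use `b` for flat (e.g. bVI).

iv

In B major the diatonic chords are B, C#m, D#m, E, F#, G#m, A#dim. B and E are both diatonic. But Em (E–G–B) is foreign: the diatonic IV on degree 4 is E, whereas Em comes from B minor. It is labeled iv.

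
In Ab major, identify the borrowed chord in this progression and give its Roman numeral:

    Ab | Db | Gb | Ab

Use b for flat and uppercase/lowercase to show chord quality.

In Ab major the diatonic chords are Ab, Bbm, Cm, Db, Eb, Fm, Gdim. Ab and Db are both diatonic. Gb (Gb–Bb–Db) doesn't fit — on degree 7 Ab major would have Gdim (vii°). Gb is the degree-7 chord of Ab minor, so it is the borrowed bVII.

bVII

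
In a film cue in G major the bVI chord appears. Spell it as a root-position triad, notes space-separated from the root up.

Scale degree 6 in G major is E. bVI uses the lowered form, Eb, taken from G minor. Building the major chord from the parallel minor on Eb: Eb–G–Bb.

Eb G Bb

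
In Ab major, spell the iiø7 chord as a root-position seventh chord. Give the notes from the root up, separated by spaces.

The root, Bb, is scale degree 2 — the same note in Ab major and Ab minor; only the chord quality changes. In Ab minor the chord on Bb is Bb–Db–Fb–Ab.

Bb Db Fb Ab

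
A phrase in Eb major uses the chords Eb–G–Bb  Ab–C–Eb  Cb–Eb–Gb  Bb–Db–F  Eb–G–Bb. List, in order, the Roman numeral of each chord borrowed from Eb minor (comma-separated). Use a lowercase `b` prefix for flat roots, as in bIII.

Eb major has the diatonic set Eb, Fm, Gm, Ab, Bb, Cm, Ddim. Eb–G–Bb = Eb and Ab–C–Eb = Ab are both diatonic. But Cb–Eb–Gb is foreign: the diatonic vi on degree 6 is Cm, whereas Cb comes from Eb minor. It is labeled bVI. Bb–Db–F is not: scale degree 5 in Eb major carries Bb (V). In Eb minor the chord on that degree is Bbm, so here it functions as v, borrowed from the parallel minor.

bVI, v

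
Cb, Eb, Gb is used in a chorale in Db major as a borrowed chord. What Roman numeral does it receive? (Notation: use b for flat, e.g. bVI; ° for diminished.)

bVII

In Db major scale degree 7 is C; Cb is its lowered form, from Db minor. The diatonic chord on degree 7 would be Cdim (vii°), but Cb–Eb–Gb is the major chord from Db minor. As a borrowed chord it is labeled bVII.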